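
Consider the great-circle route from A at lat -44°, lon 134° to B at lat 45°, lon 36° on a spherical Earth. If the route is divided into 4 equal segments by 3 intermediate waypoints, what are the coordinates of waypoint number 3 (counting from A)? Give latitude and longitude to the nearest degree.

Convert each endpoint to a unit vector on the sphere (x = cos φ cos λ, y = cos φ sin λ, z = sin φ).
The central angle between the endpoints is δ = arccos(p₁·p₂) ≈ 2.168 rad (124.2°).
Interpolate at f = 3/4 with slerp weights a = sin((1−f)δ)/sin δ ≈ 0.624, b = sin(fδ)/sin δ ≈ 1.207.
p = a·p₁ + b·p₂ ≈ (0.379, 0.824, 0.420); φ = arcsin(p_z) ≈ 24.86°, λ = atan2(p_y, p_x) ≈ 65.31°.

≈ lat 25°, lon 65°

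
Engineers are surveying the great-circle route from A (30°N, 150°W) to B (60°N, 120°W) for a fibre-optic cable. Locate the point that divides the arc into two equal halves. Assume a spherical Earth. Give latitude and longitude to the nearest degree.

Convert each endpoint to a unit vector on the sphere (x = cos φ cos λ, y = cos φ sin λ, z = sin φ).
The central angle between the endpoints is δ = arccos(p₁·p₂) ≈ 0.630 rad (36.1°).
Interpolate at f = 1/2 with slerp weights a = sin((1−f)δ)/sin δ ≈ 0.526, b = sin(fδ)/sin δ ≈ 0.526.
p = a·p₁ + b·p₂ ≈ (-0.526, -0.455, 0.718); φ = arcsin(p_z) ≈ 45.92°, λ = atan2(p_y, p_x) ≈ -139.11°.

≈ (46°N, 139°W)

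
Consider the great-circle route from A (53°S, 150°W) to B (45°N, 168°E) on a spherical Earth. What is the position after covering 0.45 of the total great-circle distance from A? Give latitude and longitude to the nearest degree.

≈ (9°S, 171°W)

The haversine formula gives a central angle δ ≈ 1.822 rad (104.4°) between the endpoints.
Interpolate at f = 0.45 with slerp weights a = sin((1−f)δ)/sin δ ≈ 0.870, b = sin(fδ)/sin δ ≈ 0.755.
p = a·p₁ + b·p₂ ≈ (-0.975, -0.151, -0.161); φ = arcsin(p_z) ≈ -9.27°, λ = atan2(p_y, p_x) ≈ -171.21°.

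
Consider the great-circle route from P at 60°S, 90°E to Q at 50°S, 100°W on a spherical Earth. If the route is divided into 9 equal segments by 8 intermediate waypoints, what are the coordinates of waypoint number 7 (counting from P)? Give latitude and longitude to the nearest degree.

≈ 65°S, 103°W

Write both endpoints as unit vectors p₁, p₂ with components (cos φ cos λ, cos φ sin λ, sin φ).
The central angle between the endpoints is δ = arccos(p₁·p₂) ≈ 1.217 rad (69.7°).
Interpolate at f = 7/9 with slerp weights a = sin((1−f)δ)/sin δ ≈ 0.285, b = sin(fδ)/sin δ ≈ 0.865.
p = a·p₁ + b·p₂ ≈ (-0.097, -0.405, -0.909); φ = arcsin(p_z) ≈ -65.39°, λ = atan2(p_y, p_x) ≈ -103.40°.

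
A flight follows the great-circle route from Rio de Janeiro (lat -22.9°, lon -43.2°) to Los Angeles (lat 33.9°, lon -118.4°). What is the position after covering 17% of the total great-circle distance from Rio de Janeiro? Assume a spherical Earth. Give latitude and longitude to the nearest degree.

Convert each endpoint to a unit vector on the sphere (x = cos φ cos λ, y = cos φ sin λ, z = sin φ).
The central angle between the endpoints is δ = arccos(p₁·p₂) ≈ 1.593 rad (91.2°).
Interpolate at f = 0.17 with slerp weights a = sin((1−f)δ)/sin δ ≈ 0.969, b = sin(fδ)/sin δ ≈ 0.267.
p = a·p₁ + b·p₂ ≈ (0.545, -0.807, -0.228); φ = arcsin(p_z) ≈ -13.18°, λ = atan2(p_y, p_x) ≈ -55.94°.

≈ lat -13°, lon -56°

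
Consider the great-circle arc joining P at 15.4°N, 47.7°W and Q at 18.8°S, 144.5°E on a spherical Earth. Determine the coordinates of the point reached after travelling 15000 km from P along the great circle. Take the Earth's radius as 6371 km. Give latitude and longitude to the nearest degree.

Write both endpoints as unit vectors p₁, p₂ with components (cos φ cos λ, cos φ sin λ, sin φ).
The central angle between the endpoints is δ = arccos(p₁·p₂) ≈ 2.930 rad (167.9°). The total great-circle distance is δ·R ≈ 2.930 × 6371 ≈ 18665 km, so the target fraction is f = 15000/18665 ≈ 0.804.
Interpolate at f ≈ 0.804 with slerp weights a = sin((1−f)δ)/sin δ ≈ 2.587, b = sin(fδ)/sin δ ≈ 3.368.
p = a·p₁ + b·p₂ ≈ (-0.917, 0.007, -0.398); φ = arcsin(p_z) ≈ -23.48°, λ = atan2(p_y, p_x) ≈ 179.57°.

≈ 23°S, 180°E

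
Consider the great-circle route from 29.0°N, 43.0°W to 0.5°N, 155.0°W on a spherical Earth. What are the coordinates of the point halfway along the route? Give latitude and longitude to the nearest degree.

≈ 25°N, 105°W

Write both endpoints as unit vectors p₁, p₂ with components (cos φ cos λ, cos φ sin λ, sin φ).
The central angle between the endpoints is δ = arccos(p₁·p₂) ≈ 1.900 rad (108.9°).
Interpolate at f = 1/2 with slerp weights a = sin((1−f)δ)/sin δ ≈ 0.860, b = sin(fδ)/sin δ ≈ 0.860.
p = a·p₁ + b·p₂ ≈ (-0.229, -0.876, 0.424); φ = arcsin(p_z) ≈ 25.10°, λ = atan2(p_y, p_x) ≈ -104.66°.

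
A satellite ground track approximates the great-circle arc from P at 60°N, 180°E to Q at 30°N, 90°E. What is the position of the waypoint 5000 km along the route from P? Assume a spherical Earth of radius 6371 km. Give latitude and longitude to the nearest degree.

Convert each endpoint to a unit vector on the sphere (x = cos φ cos λ, y = cos φ sin λ, z = sin φ).
The central angle between the endpoints is δ = arccos(p₁·p₂) ≈ 1.123 rad (64.3°). The total great-circle distance is δ·R ≈ 1.123 × 6371 ≈ 7154 km, so the target fraction is f = 5000/7154 ≈ 0.699.
Interpolate at f ≈ 0.699 with slerp weights a = sin((1−f)δ)/sin δ ≈ 0.368, b = sin(fδ)/sin δ ≈ 0.784.
p = a·p₁ + b·p₂ ≈ (-0.184, 0.679, 0.711); φ = arcsin(p_z) ≈ 45.29°, λ = atan2(p_y, p_x) ≈ 105.16°.

≈ 45°N, 105°E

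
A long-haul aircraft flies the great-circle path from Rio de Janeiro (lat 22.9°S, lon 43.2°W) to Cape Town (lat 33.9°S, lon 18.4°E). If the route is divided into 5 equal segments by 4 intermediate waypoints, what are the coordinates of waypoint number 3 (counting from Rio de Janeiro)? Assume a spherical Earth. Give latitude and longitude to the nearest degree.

Write both endpoints as unit vectors p₁, p₂ with components (cos φ cos λ, cos φ sin λ, sin φ).
The central angle between the endpoints is δ = arccos(p₁·p₂) ≈ 0.951 rad (54.5°).
Interpolate at f = 3/5 with slerp weights a = sin((1−f)δ)/sin δ ≈ 0.456, b = sin(fδ)/sin δ ≈ 0.664.
p = a·p₁ + b·p₂ ≈ (0.829, -0.114, -0.548); φ = arcsin(p_z) ≈ -33.20°, λ = atan2(p_y, p_x) ≈ -7.82°.

≈ lat 33°S, lon 8°W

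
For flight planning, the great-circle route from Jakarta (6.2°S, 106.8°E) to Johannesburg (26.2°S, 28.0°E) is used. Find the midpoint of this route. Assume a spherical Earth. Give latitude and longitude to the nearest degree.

The haversine formula gives a central angle δ ≈ 1.348 rad (77.2°) between the endpoints.
Interpolate at f = 1/2 with slerp weights a = sin((1−f)δ)/sin δ ≈ 0.640, b = sin(fδ)/sin δ ≈ 0.640.
p = a·p₁ + b·p₂ ≈ (0.323, 0.879, -0.352); φ = arcsin(p_z) ≈ -20.59°, λ = atan2(p_y, p_x) ≈ 69.81°.

≈ 21°S, 70°E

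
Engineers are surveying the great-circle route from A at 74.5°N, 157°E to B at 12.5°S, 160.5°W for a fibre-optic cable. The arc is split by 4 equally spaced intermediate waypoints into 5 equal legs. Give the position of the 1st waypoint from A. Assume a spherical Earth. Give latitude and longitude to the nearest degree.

From cos δ = sin φ₁ sin φ₂ + cos φ₁ cos φ₂ cos Δλ, the central angle is δ ≈ 1.587 rad (90.9°).
Interpolate at f = 1/5 with slerp weights a = sin((1−f)δ)/sin δ ≈ 0.955, b = sin(fδ)/sin δ ≈ 0.312.
p = a·p₁ + b·p₂ ≈ (-0.522, -0.002, 0.853); φ = arcsin(p_z) ≈ 58.52°, λ = atan2(p_y, p_x) ≈ -179.78°.

≈ 59°N, 180°E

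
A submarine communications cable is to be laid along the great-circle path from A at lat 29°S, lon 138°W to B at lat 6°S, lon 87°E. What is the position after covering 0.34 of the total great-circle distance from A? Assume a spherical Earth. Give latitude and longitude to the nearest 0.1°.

Write both endpoints as unit vectors p₁, p₂ with components (cos φ cos λ, cos φ sin λ, sin φ).
The central angle between the endpoints is δ = arccos(p₁·p₂) ≈ 2.170 rad (124.4°).
Interpolate at f = 0.34 with slerp weights a = sin((1−f)δ)/sin δ ≈ 1.200, b = sin(fδ)/sin δ ≈ 0.815.
p = a·p₁ + b·p₂ ≈ (-0.737, 0.107, -0.667); φ = arcsin(p_z) ≈ -41.83°, λ = atan2(p_y, p_x) ≈ 171.73°.

≈ lat 41.8°S, lon 171.7°E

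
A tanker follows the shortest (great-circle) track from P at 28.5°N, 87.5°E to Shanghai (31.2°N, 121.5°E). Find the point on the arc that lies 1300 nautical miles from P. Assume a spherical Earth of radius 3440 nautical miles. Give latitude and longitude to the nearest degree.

≈ 31°N, 112°E

From cos δ = sin φ₁ sin φ₂ + cos φ₁ cos φ₂ cos Δλ, the central angle is δ ≈ 0.515 rad (29.5°). The total great-circle distance is δ·R ≈ 0.515 × 3440 ≈ 1771 nmi, so the target fraction is f = 1300/1771 ≈ 0.734.
Interpolate at f ≈ 0.734 with slerp weights a = sin((1−f)δ)/sin δ ≈ 0.277, b = sin(fδ)/sin δ ≈ 0.749.
p = a·p₁ + b·p₂ ≈ (-0.324, 0.790, 0.520); φ = arcsin(p_z) ≈ 31.36°, λ = atan2(p_y, p_x) ≈ 112.32°.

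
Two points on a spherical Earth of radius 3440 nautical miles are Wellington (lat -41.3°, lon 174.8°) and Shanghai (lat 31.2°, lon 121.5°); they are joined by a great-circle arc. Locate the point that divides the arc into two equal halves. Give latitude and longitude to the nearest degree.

The haversine formula gives a central angle δ ≈ 1.529 rad (87.6°) between the endpoints.
Interpolate at f = 1/2 with slerp weights a = sin((1−f)δ)/sin δ ≈ 0.693, b = sin(fδ)/sin δ ≈ 0.693.
p = a·p₁ + b·p₂ ≈ (-0.828, 0.552, -0.098); φ = arcsin(p_z) ≈ -5.64°, λ = atan2(p_y, p_x) ≈ 146.29°.

≈ lat -6°, lon 146°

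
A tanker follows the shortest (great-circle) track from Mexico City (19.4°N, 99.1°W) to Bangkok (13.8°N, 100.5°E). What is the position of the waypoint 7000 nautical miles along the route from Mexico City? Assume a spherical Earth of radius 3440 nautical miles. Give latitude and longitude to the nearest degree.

From cos δ = sin φ₁ sin φ₂ + cos φ₁ cos φ₂ cos Δλ, the central angle is δ ≈ 2.471 rad (141.6°). The total great-circle distance is δ·R ≈ 2.471 × 3440 ≈ 8502 nmi, so the target fraction is f = 7000/8502 ≈ 0.823.
Interpolate at f ≈ 0.823 with slerp weights a = sin((1−f)δ)/sin δ ≈ 0.681, b = sin(fδ)/sin δ ≈ 1.440.
p = a·p₁ + b·p₂ ≈ (-0.356, 0.741, 0.569); φ = arcsin(p_z) ≈ 34.71°, λ = atan2(p_y, p_x) ≈ 115.69°.

≈ 35°N, 116°E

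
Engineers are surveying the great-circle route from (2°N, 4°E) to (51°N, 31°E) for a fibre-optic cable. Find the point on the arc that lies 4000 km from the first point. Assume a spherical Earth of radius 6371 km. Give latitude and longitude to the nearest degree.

Write both endpoints as unit vectors p₁, p₂ with components (cos φ cos λ, cos φ sin λ, sin φ).
The central angle between the endpoints is δ = arccos(p₁·p₂) ≈ 0.943 rad (54.0°). The total great-circle distance is δ·R ≈ 0.943 × 6371 ≈ 6007 km, so the target fraction is f = 4000/6007 ≈ 0.666.
Interpolate at f ≈ 0.666 with slerp weights a = sin((1−f)δ)/sin δ ≈ 0.383, b = sin(fδ)/sin δ ≈ 0.726.
p = a·p₁ + b·p₂ ≈ (0.773, 0.262, 0.577); φ = arcsin(p_z) ≈ 35.27°, λ = atan2(p_y, p_x) ≈ 18.72°.

≈ (35°N, 19°E)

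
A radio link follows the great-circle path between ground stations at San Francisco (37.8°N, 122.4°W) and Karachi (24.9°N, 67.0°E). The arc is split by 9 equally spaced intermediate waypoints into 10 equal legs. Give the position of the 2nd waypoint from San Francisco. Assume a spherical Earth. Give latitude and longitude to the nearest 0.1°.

≈ 60.6°N, 130.1°W

Write both endpoints as unit vectors p₁, p₂ with components (cos φ cos λ, cos φ sin λ, sin φ).
The central angle between the endpoints is δ = arccos(p₁·p₂) ≈ 2.036 rad (116.7°).
Interpolate at f = 2/10 with slerp weights a = sin((1−f)δ)/sin δ ≈ 1.117, b = sin(fδ)/sin δ ≈ 0.443.
p = a·p₁ + b·p₂ ≈ (-0.316, -0.375, 0.871); φ = arcsin(p_z) ≈ 60.63°, λ = atan2(p_y, p_x) ≈ -130.09°.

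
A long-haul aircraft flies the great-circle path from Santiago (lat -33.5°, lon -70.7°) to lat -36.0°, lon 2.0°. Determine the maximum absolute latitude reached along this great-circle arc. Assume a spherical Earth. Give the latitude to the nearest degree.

The great circle lies in the plane with unit normal n̂ = (p₁ × p₂)/|p₁ × p₂|.
Here n̂_z ≈ +0.757; the vertex latitude is φ_max = arccos|n̂_z| ≈ 40.8°.
Check via Clairaut: cos φ_max = |cos φ₁| · sin C = cos(33.5°)·sin(114.8°) ≈ 0.757, again giving ≈ 40.8°.

≈ -41°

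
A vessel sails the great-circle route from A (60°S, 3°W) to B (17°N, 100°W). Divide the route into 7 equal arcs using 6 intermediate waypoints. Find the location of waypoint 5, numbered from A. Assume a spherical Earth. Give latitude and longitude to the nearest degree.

Convert each endpoint to a unit vector on the sphere (x = cos φ cos λ, y = cos φ sin λ, z = sin φ).
The central angle between the endpoints is δ = arccos(p₁·p₂) ≈ 1.888 rad (108.1°).
Interpolate at f = 5/7 with slerp weights a = sin((1−f)δ)/sin δ ≈ 0.540, b = sin(fδ)/sin δ ≈ 1.026.
p = a·p₁ + b·p₂ ≈ (0.099, -0.981, -0.168); φ = arcsin(p_z) ≈ -9.67°, λ = atan2(p_y, p_x) ≈ -84.21°.

≈ (10°S, 84°W)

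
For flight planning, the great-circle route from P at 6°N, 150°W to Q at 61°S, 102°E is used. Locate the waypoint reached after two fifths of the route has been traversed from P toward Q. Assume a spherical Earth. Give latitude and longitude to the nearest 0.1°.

Write both endpoints as unit vectors p₁, p₂ with components (cos φ cos λ, cos φ sin λ, sin φ).
The central angle between the endpoints is δ = arccos(p₁·p₂) ≈ 1.814 rad (103.9°).
Interpolate at f = 2/5 with slerp weights a = sin((1−f)δ)/sin δ ≈ 0.913, b = sin(fδ)/sin δ ≈ 0.684.
p = a·p₁ + b·p₂ ≈ (-0.855, -0.130, -0.502); φ = arcsin(p_z) ≈ -30.16°, λ = atan2(p_y, p_x) ≈ -171.38°.

≈ 30.2°S, 171.4°W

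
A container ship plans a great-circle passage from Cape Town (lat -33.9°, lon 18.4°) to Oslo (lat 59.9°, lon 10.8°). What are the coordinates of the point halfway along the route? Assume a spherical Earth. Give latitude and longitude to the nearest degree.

From cos δ = sin φ₁ sin φ₂ + cos φ₁ cos φ₂ cos Δλ, the central angle is δ ≈ 1.641 rad (94.0°).
Interpolate at f = 1/2 with slerp weights a = sin((1−f)δ)/sin δ ≈ 0.733, b = sin(fδ)/sin δ ≈ 0.733.
p = a·p₁ + b·p₂ ≈ (0.939, 0.261, 0.225); φ = arcsin(p_z) ≈ 13.03°, λ = atan2(p_y, p_x) ≈ 15.54°.

≈ lat 13°, lon 16°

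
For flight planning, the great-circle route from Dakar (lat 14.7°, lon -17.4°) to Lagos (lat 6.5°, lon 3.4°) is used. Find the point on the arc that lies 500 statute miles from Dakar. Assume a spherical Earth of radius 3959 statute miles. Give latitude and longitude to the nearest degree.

The haversine formula gives a central angle δ ≈ 0.384 rad (22.0°) between the endpoints. The total great-circle distance is δ·R ≈ 0.384 × 3959 ≈ 1521 mi, so the target fraction is f = 500/1521 ≈ 0.329.
Interpolate at f ≈ 0.329 with slerp weights a = sin((1−f)δ)/sin δ ≈ 0.680, b = sin(fδ)/sin δ ≈ 0.336.
p = a·p₁ + b·p₂ ≈ (0.961, -0.177, 0.211); φ = arcsin(p_z) ≈ 12.16°, λ = atan2(p_y, p_x) ≈ -10.43°.

≈ lat 12°, lon -10°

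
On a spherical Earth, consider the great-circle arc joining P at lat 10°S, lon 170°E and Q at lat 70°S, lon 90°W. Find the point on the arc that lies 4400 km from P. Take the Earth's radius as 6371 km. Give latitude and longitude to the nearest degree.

Write both endpoints as unit vectors p₁, p₂ with components (cos φ cos λ, cos φ sin λ, sin φ).
The central angle between the endpoints is δ = arccos(p₁·p₂) ≈ 1.466 rad (84.0°). The total great-circle distance is δ·R ≈ 1.466 × 6371 ≈ 9339 km, so the target fraction is f = 4400/9339 ≈ 0.471.
Interpolate at f ≈ 0.471 with slerp weights a = sin((1−f)δ)/sin δ ≈ 0.704, b = sin(fδ)/sin δ ≈ 0.641.
p = a·p₁ + b·p₂ ≈ (-0.683, -0.099, -0.724); φ = arcsin(p_z) ≈ -46.40°, λ = atan2(p_y, p_x) ≈ -171.77°.

≈ lat 46°S, lon 172°W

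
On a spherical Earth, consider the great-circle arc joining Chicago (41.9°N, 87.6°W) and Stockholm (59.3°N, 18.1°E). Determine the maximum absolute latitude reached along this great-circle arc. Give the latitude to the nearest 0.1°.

≈ 65.5°N

The great circle lies in the plane with unit normal n̂ = (p₁ × p₂)/|p₁ × p₂|.
Here n̂_z ≈ +0.415; the vertex latitude is φ_max = arccos|n̂_z| ≈ 65.5°.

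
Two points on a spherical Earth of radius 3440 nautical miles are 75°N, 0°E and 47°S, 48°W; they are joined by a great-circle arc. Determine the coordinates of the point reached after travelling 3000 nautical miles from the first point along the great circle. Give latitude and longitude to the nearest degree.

≈ 28°N, 33°W

Write both endpoints as unit vectors p₁, p₂ with components (cos φ cos λ, cos φ sin λ, sin φ).
The central angle between the endpoints is δ = arccos(p₁·p₂) ≈ 2.200 rad (126.0°). The total great-circle distance is δ·R ≈ 2.200 × 3440 ≈ 7567 nmi, so the target fraction is f = 3000/7567 ≈ 0.396.
Interpolate at f ≈ 0.396 with slerp weights a = sin((1−f)δ)/sin δ ≈ 1.200, b = sin(fδ)/sin δ ≈ 0.947.
p = a·p₁ + b·p₂ ≈ (0.743, -0.480, 0.467); φ = arcsin(p_z) ≈ 27.83°, λ = atan2(p_y, p_x) ≈ -32.87°.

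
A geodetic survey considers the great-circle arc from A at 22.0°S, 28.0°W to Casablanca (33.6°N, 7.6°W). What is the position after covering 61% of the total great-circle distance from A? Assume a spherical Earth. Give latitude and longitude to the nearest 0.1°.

The haversine formula gives a central angle δ ≈ 1.028 rad (58.9°) between the endpoints.
Interpolate at f = 0.61 with slerp weights a = sin((1−f)δ)/sin δ ≈ 0.456, b = sin(fδ)/sin δ ≈ 0.685.
p = a·p₁ + b·p₂ ≈ (0.939, -0.274, 0.208); φ = arcsin(p_z) ≈ 12.03°, λ = atan2(p_y, p_x) ≈ -16.26°.

≈ 12.0°N, 16.3°W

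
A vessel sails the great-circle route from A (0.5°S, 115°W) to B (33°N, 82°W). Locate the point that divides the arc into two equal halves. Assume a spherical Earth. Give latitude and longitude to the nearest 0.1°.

The haversine formula gives a central angle δ ≈ 0.797 rad (45.7°) between the endpoints.
Interpolate at f = 1/2 with slerp weights a = sin((1−f)δ)/sin δ ≈ 0.543, b = sin(fδ)/sin δ ≈ 0.543.
p = a·p₁ + b·p₂ ≈ (-0.166, -0.942, 0.291); φ = arcsin(p_z) ≈ 16.90°, λ = atan2(p_y, p_x) ≈ -99.99°.

≈ (16.9°N, 100.0°W)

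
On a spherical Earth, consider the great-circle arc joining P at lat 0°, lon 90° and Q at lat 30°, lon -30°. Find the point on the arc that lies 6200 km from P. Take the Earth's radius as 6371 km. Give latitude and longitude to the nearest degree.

≈ lat 27°, lon 39°

From cos δ = sin φ₁ sin φ₂ + cos φ₁ cos φ₂ cos Δλ, the central angle is δ ≈ 2.019 rad (115.7°). The total great-circle distance is δ·R ≈ 2.019 × 6371 ≈ 12861 km, so the target fraction is f = 6200/12861 ≈ 0.482.
Interpolate at f ≈ 0.482 with slerp weights a = sin((1−f)δ)/sin δ ≈ 0.960, b = sin(fδ)/sin δ ≈ 0.917.
p = a·p₁ + b·p₂ ≈ (0.688, 0.563, 0.459); φ = arcsin(p_z) ≈ 27.29°, λ = atan2(p_y, p_x) ≈ 39.29°.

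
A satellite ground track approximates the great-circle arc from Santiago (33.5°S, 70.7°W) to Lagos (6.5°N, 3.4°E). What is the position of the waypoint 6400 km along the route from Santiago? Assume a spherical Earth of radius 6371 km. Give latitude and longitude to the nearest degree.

≈ 7°S, 15°W

Write both endpoints as unit vectors p₁, p₂ with components (cos φ cos λ, cos φ sin λ, sin φ).
The central angle between the endpoints is δ = arccos(p₁·p₂) ≈ 1.406 rad (80.5°). The total great-circle distance is δ·R ≈ 1.406 × 6371 ≈ 8955 km, so the target fraction is f = 6400/8955 ≈ 0.715.
Interpolate at f ≈ 0.715 with slerp weights a = sin((1−f)δ)/sin δ ≈ 0.396, b = sin(fδ)/sin δ ≈ 0.856.
p = a·p₁ + b·p₂ ≈ (0.958, -0.261, -0.122); φ = arcsin(p_z) ≈ -6.98°, λ = atan2(p_y, p_x) ≈ -15.25°.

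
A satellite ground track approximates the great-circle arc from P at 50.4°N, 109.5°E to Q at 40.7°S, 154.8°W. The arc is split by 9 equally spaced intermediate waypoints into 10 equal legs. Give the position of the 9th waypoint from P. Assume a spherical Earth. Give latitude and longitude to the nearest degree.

≈ 32°S, 166°W

Convert each endpoint to a unit vector on the sphere (x = cos φ cos λ, y = cos φ sin λ, z = sin φ).
The central angle between the endpoints is δ = arccos(p₁·p₂) ≈ 2.154 rad (123.4°).
Interpolate at f = 9/10 with slerp weights a = sin((1−f)δ)/sin δ ≈ 0.256, b = sin(fδ)/sin δ ≈ 1.118.
p = a·p₁ + b·p₂ ≈ (-0.821, -0.207, -0.532); φ = arcsin(p_z) ≈ -32.12°, λ = atan2(p_y, p_x) ≈ -165.85°.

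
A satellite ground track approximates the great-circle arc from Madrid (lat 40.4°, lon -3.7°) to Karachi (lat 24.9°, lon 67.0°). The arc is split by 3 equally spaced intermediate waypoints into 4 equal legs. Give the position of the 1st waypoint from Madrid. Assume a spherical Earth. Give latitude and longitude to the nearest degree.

≈ lat 41°, lon 16°

Write both endpoints as unit vectors p₁, p₂ with components (cos φ cos λ, cos φ sin λ, sin φ).
The central angle between the endpoints is δ = arccos(p₁·p₂) ≈ 1.046 rad (59.9°).
Interpolate at f = 1/4 with slerp weights a = sin((1−f)δ)/sin δ ≈ 0.816, b = sin(fδ)/sin δ ≈ 0.299.
p = a·p₁ + b·p₂ ≈ (0.726, 0.209, 0.655); φ = arcsin(p_z) ≈ 40.91°, λ = atan2(p_y, p_x) ≈ 16.08°.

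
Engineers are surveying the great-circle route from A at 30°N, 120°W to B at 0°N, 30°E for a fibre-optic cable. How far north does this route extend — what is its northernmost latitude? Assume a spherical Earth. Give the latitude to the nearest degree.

≈ 49°N

The great circle lies in the plane with unit normal n̂ = (p₁ × p₂)/|p₁ × p₂|.
Here n̂_z ≈ +0.655; the vertex latitude is φ_max = arccos|n̂_z| ≈ 49.1°.
Check via Clairaut: cos φ_max = |cos φ₁| · sin C = cos(30.0°)·sin(49.1°) ≈ 0.655, again giving ≈ 49.1°.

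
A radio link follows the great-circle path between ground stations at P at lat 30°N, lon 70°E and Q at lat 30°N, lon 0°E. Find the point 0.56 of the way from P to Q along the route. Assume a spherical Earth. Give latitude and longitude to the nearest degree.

From cos δ = sin φ₁ sin φ₂ + cos φ₁ cos φ₂ cos Δλ, the central angle is δ ≈ 1.040 rad (59.6°).
Interpolate at f = 0.56 with slerp weights a = sin((1−f)δ)/sin δ ≈ 0.512, b = sin(fδ)/sin δ ≈ 0.638.
p = a·p₁ + b·p₂ ≈ (0.704, 0.417, 0.575); φ = arcsin(p_z) ≈ 35.10°, λ = atan2(p_y, p_x) ≈ 30.63°.

≈ lat 35°N, lon 31°E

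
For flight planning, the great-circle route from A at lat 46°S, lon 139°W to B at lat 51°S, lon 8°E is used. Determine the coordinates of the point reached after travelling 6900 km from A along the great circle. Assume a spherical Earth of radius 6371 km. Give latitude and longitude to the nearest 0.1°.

≈ lat 65.8°S, lon 7.8°W

Convert each endpoint to a unit vector on the sphere (x = cos φ cos λ, y = cos φ sin λ, z = sin φ).
The central angle between the endpoints is δ = arccos(p₁·p₂) ≈ 1.377 rad (78.9°). The total great-circle distance is δ·R ≈ 1.377 × 6371 ≈ 8774 km, so the target fraction is f = 6900/8774 ≈ 0.786.
Interpolate at f ≈ 0.786 with slerp weights a = sin((1−f)δ)/sin δ ≈ 0.295, b = sin(fδ)/sin δ ≈ 0.900.
p = a·p₁ + b·p₂ ≈ (0.406, -0.056, -0.912); φ = arcsin(p_z) ≈ -65.80°, λ = atan2(p_y, p_x) ≈ -7.82°.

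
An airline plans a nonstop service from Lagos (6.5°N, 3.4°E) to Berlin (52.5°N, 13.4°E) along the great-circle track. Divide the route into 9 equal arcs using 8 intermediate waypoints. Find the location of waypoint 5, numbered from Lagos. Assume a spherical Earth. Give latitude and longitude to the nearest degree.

The haversine formula gives a central angle δ ≈ 0.816 rad (46.7°) between the endpoints.
Interpolate at f = 5/9 with slerp weights a = sin((1−f)δ)/sin δ ≈ 0.487, b = sin(fδ)/sin δ ≈ 0.601.
p = a·p₁ + b·p₂ ≈ (0.839, 0.114, 0.532); φ = arcsin(p_z) ≈ 32.15°, λ = atan2(p_y, p_x) ≈ 7.70°.

≈ 32°N, 8°E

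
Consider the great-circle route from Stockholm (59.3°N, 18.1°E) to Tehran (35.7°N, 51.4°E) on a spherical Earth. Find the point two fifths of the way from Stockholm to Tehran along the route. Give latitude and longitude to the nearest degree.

≈ 51°N, 35°E

From cos δ = sin φ₁ sin φ₂ + cos φ₁ cos φ₂ cos Δλ, the central angle is δ ≈ 0.558 rad (32.0°).
Interpolate at f = 2/5 with slerp weights a = sin((1−f)δ)/sin δ ≈ 0.621, b = sin(fδ)/sin δ ≈ 0.418.
p = a·p₁ + b·p₂ ≈ (0.513, 0.364, 0.778); φ = arcsin(p_z) ≈ 51.04°, λ = atan2(p_y, p_x) ≈ 35.34°.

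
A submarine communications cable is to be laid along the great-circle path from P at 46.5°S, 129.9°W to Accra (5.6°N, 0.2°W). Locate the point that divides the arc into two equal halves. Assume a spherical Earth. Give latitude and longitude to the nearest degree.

≈ 39°S, 44°W

The haversine formula gives a central angle δ ≈ 2.104 rad (120.6°) between the endpoints.
Interpolate at f = 1/2 with slerp weights a = sin((1−f)δ)/sin δ ≈ 1.008, b = sin(fδ)/sin δ ≈ 1.008.
p = a·p₁ + b·p₂ ≈ (0.558, -0.536, -0.633); φ = arcsin(p_z) ≈ -39.28°, λ = atan2(p_y, p_x) ≈ -43.83°.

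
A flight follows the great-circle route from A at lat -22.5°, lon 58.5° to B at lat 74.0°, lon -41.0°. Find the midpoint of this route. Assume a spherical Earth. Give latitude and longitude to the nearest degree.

≈ lat 32°, lon 41°

Convert each endpoint to a unit vector on the sphere (x = cos φ cos λ, y = cos φ sin λ, z = sin φ).
The central angle between the endpoints is δ = arccos(p₁·p₂) ≈ 1.993 rad (114.2°).
Interpolate at f = 1/2 with slerp weights a = sin((1−f)δ)/sin δ ≈ 0.920, b = sin(fδ)/sin δ ≈ 0.920.
p = a·p₁ + b·p₂ ≈ (0.636, 0.559, 0.533); φ = arcsin(p_z) ≈ 32.18°, λ = atan2(p_y, p_x) ≈ 41.30°.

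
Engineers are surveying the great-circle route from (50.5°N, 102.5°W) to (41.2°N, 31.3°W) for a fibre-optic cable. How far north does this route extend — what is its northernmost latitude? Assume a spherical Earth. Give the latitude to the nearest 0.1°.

≈ 52.8°N

The great circle lies in the plane with unit normal n̂ = (p₁ × p₂)/|p₁ × p₂|.
Here n̂_z ≈ +0.605; the vertex latitude is φ_max = arccos|n̂_z| ≈ 52.8°.
Check via Clairaut: cos φ_max = |cos φ₁| · sin C = cos(50.5°)·sin(72.0°) ≈ 0.605, again giving ≈ 52.8°.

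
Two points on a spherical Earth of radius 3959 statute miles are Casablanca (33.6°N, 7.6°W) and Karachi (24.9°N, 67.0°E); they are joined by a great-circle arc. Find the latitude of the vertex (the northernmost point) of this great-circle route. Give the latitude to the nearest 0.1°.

The great circle lies in the plane with unit normal n̂ = (p₁ × p₂)/|p₁ × p₂|.
Here n̂_z ≈ +0.808; the vertex latitude is φ_max = arccos|n̂_z| ≈ 36.1°.

≈ 36.1°N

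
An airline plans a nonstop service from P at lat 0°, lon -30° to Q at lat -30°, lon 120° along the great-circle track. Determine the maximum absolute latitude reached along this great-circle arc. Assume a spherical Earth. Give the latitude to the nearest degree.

The great circle lies in the plane with unit normal n̂ = (p₁ × p₂)/|p₁ × p₂|.
Here n̂_z ≈ +0.655; the vertex latitude is φ_max = arccos|n̂_z| ≈ 49.1°.
Check via Clairaut: cos φ_max = |cos φ₁| · sin C = cos(0.0°)·sin(139.1°) ≈ 0.655, again giving ≈ 49.1°.

≈ -49°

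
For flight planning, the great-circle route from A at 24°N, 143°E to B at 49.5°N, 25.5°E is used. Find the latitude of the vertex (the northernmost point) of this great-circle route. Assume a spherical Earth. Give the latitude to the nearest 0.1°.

The great circle lies in the plane with unit normal n̂ = (p₁ × p₂)/|p₁ × p₂|.
Here n̂_z ≈ -0.527; the vertex latitude is φ_max = arccos|n̂_z| ≈ 58.2°.

≈ 58.2°N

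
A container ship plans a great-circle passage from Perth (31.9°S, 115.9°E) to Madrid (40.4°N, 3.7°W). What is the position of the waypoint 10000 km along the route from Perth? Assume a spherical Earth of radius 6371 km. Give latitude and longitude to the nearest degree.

The haversine formula gives a central angle δ ≈ 2.294 rad (131.4°) between the endpoints. The total great-circle distance is δ·R ≈ 2.294 × 6371 ≈ 14615 km, so the target fraction is f = 10000/14615 ≈ 0.684.
Interpolate at f ≈ 0.684 with slerp weights a = sin((1−f)δ)/sin δ ≈ 0.884, b = sin(fδ)/sin δ ≈ 1.334.
p = a·p₁ + b·p₂ ≈ (0.686, 0.610, 0.397); φ = arcsin(p_z) ≈ 23.42°, λ = atan2(p_y, p_x) ≈ 41.63°.

≈ 23°N, 42°E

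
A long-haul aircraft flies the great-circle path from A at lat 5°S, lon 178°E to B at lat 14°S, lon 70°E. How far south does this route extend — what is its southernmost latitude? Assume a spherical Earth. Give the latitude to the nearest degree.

The great circle lies in the plane with unit normal n̂ = (p₁ × p₂)/|p₁ × p₂|.
Here n̂_z ≈ -0.957; the vertex latitude is φ_max = arccos|n̂_z| ≈ 16.9°.
Check via Clairaut: cos φ_max = |cos φ₁| · sin C = cos(5.0°)·sin(106.1°) ≈ 0.957, again giving ≈ 16.9°.

≈ 17°S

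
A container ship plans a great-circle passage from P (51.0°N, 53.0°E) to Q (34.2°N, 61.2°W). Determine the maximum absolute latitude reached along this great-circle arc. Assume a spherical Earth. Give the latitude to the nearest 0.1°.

The great circle lies in the plane with unit normal n̂ = (p₁ × p₂)/|p₁ × p₂|.
Here n̂_z ≈ -0.487; the vertex latitude is φ_max = arccos|n̂_z| ≈ 60.9°.

≈ 60.9°N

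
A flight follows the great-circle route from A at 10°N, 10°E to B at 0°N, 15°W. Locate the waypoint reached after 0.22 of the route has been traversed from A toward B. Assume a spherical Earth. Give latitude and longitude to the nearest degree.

The haversine formula gives a central angle δ ≈ 0.468 rad (26.8°) between the endpoints.
Interpolate at f = 0.22 with slerp weights a = sin((1−f)δ)/sin δ ≈ 0.791, b = sin(fδ)/sin δ ≈ 0.228.
p = a·p₁ + b·p₂ ≈ (0.988, 0.076, 0.137); φ = arcsin(p_z) ≈ 7.90°, λ = atan2(p_y, p_x) ≈ 4.42°.

≈ 8°N, 4°E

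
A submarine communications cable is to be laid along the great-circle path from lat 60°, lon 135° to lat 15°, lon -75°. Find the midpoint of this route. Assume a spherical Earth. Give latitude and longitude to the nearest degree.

≈ lat 62°, lon -100°

Convert each endpoint to a unit vector on the sphere (x = cos φ cos λ, y = cos φ sin λ, z = sin φ).
The central angle between the endpoints is δ = arccos(p₁·p₂) ≈ 1.766 rad (101.2°).
Interpolate at f = 1/2 with slerp weights a = sin((1−f)δ)/sin δ ≈ 0.788, b = sin(fδ)/sin δ ≈ 0.788.
p = a·p₁ + b·p₂ ≈ (-0.082, -0.456, 0.886); φ = arcsin(p_z) ≈ 62.38°, λ = atan2(p_y, p_x) ≈ -100.13°.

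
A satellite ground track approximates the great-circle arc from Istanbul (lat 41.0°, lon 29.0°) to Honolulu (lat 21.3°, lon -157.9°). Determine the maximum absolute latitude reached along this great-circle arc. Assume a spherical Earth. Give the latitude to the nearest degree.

≈ 85°

The great circle lies in the plane with unit normal n̂ = (p₁ × p₂)/|p₁ × p₂|.
Here n̂_z ≈ +0.095; the vertex latitude is φ_max = arccos|n̂_z| ≈ 84.5°.
Check via Clairaut: cos φ_max = |cos φ₁| · sin C = cos(41.0°)·sin(7.2°) ≈ 0.095, again giving ≈ 84.5°.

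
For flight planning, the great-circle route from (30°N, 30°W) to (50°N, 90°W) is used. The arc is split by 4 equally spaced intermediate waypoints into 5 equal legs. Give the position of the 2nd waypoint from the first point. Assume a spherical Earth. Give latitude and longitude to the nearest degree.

Convert each endpoint to a unit vector on the sphere (x = cos φ cos λ, y = cos φ sin λ, z = sin φ).
The central angle between the endpoints is δ = arccos(p₁·p₂) ≈ 0.848 rad (48.6°).
Interpolate at f = 2/5 with slerp weights a = sin((1−f)δ)/sin δ ≈ 0.650, b = sin(fδ)/sin δ ≈ 0.444.
p = a·p₁ + b·p₂ ≈ (0.487, -0.566, 0.665); φ = arcsin(p_z) ≈ 41.66°, λ = atan2(p_y, p_x) ≈ -49.30°.

≈ (42°N, 49°W)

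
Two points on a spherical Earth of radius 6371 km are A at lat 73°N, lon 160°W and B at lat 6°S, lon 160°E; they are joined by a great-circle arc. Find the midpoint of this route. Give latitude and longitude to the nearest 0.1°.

From cos δ = sin φ₁ sin φ₂ + cos φ₁ cos φ₂ cos Δλ, the central angle is δ ≈ 1.448 rad (82.9°).
Interpolate at f = 1/2 with slerp weights a = sin((1−f)δ)/sin δ ≈ 0.667, b = sin(fδ)/sin δ ≈ 0.667.
p = a·p₁ + b·p₂ ≈ (-0.807, 0.160, 0.568); φ = arcsin(p_z) ≈ 34.64°, λ = atan2(p_y, p_x) ≈ 168.77°.

≈ lat 34.6°N, lon 168.8°E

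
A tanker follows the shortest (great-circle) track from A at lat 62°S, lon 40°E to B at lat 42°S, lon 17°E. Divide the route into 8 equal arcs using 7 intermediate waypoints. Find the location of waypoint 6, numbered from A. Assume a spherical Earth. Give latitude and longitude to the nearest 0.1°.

≈ lat 47.4°S, lon 21.0°E

From cos δ = sin φ₁ sin φ₂ + cos φ₁ cos φ₂ cos Δλ, the central angle is δ ≈ 0.423 rad (24.2°).
Interpolate at f = 6/8 with slerp weights a = sin((1−f)δ)/sin δ ≈ 0.257, b = sin(fδ)/sin δ ≈ 0.760.
p = a·p₁ + b·p₂ ≈ (0.633, 0.243, -0.736); φ = arcsin(p_z) ≈ -47.35°, λ = atan2(p_y, p_x) ≈ 20.99°.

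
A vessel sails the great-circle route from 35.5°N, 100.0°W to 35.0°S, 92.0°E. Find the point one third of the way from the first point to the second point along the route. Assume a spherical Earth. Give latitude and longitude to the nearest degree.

The haversine formula gives a central angle δ ≈ 2.970 rad (170.2°) between the endpoints.
Interpolate at f = 1/3 with slerp weights a = sin((1−f)δ)/sin δ ≈ 5.386, b = sin(fδ)/sin δ ≈ 4.909.
p = a·p₁ + b·p₂ ≈ (-0.902, -0.299, 0.312); φ = arcsin(p_z) ≈ 18.17°, λ = atan2(p_y, p_x) ≈ -161.64°.

≈ 18°N, 162°W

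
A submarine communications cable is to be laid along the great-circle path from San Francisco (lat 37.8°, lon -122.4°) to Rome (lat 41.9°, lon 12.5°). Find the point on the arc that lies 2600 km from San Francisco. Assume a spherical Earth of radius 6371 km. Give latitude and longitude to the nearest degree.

Convert each endpoint to a unit vector on the sphere (x = cos φ cos λ, y = cos φ sin λ, z = sin φ).
The central angle between the endpoints is δ = arccos(p₁·p₂) ≈ 1.577 rad (90.3°). The total great-circle distance is δ·R ≈ 1.577 × 6371 ≈ 10045 km, so the target fraction is f = 2600/10045 ≈ 0.259.
Interpolate at f ≈ 0.259 with slerp weights a = sin((1−f)δ)/sin δ ≈ 0.920, b = sin(fδ)/sin δ ≈ 0.397.
p = a·p₁ + b·p₂ ≈ (-0.101, -0.550, 0.829); φ = arcsin(p_z) ≈ 56.00°, λ = atan2(p_y, p_x) ≈ -100.43°.

≈ lat 56°, lon -100°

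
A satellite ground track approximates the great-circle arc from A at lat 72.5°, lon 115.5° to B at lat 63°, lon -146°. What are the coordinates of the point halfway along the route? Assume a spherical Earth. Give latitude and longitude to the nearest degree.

The haversine formula gives a central angle δ ≈ 0.592 rad (33.9°) between the endpoints.
Interpolate at f = 1/2 with slerp weights a = sin((1−f)δ)/sin δ ≈ 0.523, b = sin(fδ)/sin δ ≈ 0.523.
p = a·p₁ + b·p₂ ≈ (-0.264, 0.009, 0.964); φ = arcsin(p_z) ≈ 74.66°, λ = atan2(p_y, p_x) ≈ 178.01°.

≈ lat 75°, lon 178°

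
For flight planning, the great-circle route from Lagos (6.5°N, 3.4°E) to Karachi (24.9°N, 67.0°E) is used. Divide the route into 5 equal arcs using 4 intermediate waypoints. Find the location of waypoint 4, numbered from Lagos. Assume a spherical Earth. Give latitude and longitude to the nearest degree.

≈ (23°N, 53°E)

From cos δ = sin φ₁ sin φ₂ + cos φ₁ cos φ₂ cos Δλ, the central angle is δ ≈ 1.106 rad (63.4°).
Interpolate at f = 4/5 with slerp weights a = sin((1−f)δ)/sin δ ≈ 0.245, b = sin(fδ)/sin δ ≈ 0.866.
p = a·p₁ + b·p₂ ≈ (0.550, 0.737, 0.392); φ = arcsin(p_z) ≈ 23.09°, λ = atan2(p_y, p_x) ≈ 53.26°.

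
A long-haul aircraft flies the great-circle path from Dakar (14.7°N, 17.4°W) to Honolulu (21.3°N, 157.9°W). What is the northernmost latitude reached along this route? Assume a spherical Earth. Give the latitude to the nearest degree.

The great circle lies in the plane with unit normal n̂ = (p₁ × p₂)/|p₁ × p₂|.
Here n̂_z ≈ -0.719; the vertex latitude is φ_max = arccos|n̂_z| ≈ 44.1°.
Check via Clairaut: cos φ_max = |cos φ₁| · sin C = cos(14.7°)·sin(48.0°) ≈ 0.719, again giving ≈ 44.1°.

≈ 44°N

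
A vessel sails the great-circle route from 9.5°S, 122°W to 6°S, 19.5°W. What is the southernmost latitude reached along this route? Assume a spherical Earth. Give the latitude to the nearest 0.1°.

The great circle lies in the plane with unit normal n̂ = (p₁ × p₂)/|p₁ × p₂|.
Here n̂_z ≈ +0.976; the vertex latitude is φ_max = arccos|n̂_z| ≈ 12.5°.

≈ 12.5°S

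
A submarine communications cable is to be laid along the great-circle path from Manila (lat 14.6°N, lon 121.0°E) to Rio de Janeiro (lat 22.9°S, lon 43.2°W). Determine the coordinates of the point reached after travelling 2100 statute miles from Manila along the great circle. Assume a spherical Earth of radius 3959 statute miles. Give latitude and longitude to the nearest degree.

Convert each endpoint to a unit vector on the sphere (x = cos φ cos λ, y = cos φ sin λ, z = sin φ).
The central angle between the endpoints is δ = arccos(p₁·p₂) ≈ 2.843 rad (162.9°). The total great-circle distance is δ·R ≈ 2.843 × 3959 ≈ 11257 mi, so the target fraction is f = 2100/11257 ≈ 0.187.
Interpolate at f ≈ 0.187 with slerp weights a = sin((1−f)δ)/sin δ ≈ 2.508, b = sin(fδ)/sin δ ≈ 1.722.
p = a·p₁ + b·p₂ ≈ (-0.094, 0.995, -0.038); φ = arcsin(p_z) ≈ -2.16°, λ = atan2(p_y, p_x) ≈ 95.40°.

≈ lat 2°S, lon 95°E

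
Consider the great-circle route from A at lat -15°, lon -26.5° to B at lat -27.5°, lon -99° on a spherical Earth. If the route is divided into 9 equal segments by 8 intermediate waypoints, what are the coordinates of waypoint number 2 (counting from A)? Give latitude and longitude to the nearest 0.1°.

Write both endpoints as unit vectors p₁, p₂ with components (cos φ cos λ, cos φ sin λ, sin φ).
The central angle between the endpoints is δ = arccos(p₁·p₂) ≈ 1.184 rad (67.8°).
Interpolate at f = 2/9 with slerp weights a = sin((1−f)δ)/sin δ ≈ 0.860, b = sin(fδ)/sin δ ≈ 0.281.
p = a·p₁ + b·p₂ ≈ (0.704, -0.617, -0.352); φ = arcsin(p_z) ≈ -20.62°, λ = atan2(p_y, p_x) ≈ -41.21°.

≈ lat -20.6°, lon -41.2°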